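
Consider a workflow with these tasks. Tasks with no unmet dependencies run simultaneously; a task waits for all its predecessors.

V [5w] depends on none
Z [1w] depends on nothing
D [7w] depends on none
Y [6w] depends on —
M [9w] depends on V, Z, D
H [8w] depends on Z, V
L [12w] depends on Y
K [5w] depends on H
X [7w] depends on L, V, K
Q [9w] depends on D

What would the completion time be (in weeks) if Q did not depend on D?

Original critical path: V→H→K→X = 5+8+5+7 = 25 ⇒ 25 weeks.
Without D→Q, Q's earliest start moves from 7 to 0.
New critical path: V→H→K→X = 5+8+5+7 = 25 ⇒ 25 weeks.

25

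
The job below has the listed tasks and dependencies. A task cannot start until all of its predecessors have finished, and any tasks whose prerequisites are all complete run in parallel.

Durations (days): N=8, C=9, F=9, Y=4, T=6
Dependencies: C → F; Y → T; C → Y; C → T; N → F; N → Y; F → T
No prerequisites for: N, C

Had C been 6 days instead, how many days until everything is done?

23

Baseline: C→F→T = 9+9+6 = 24 → 24 days.
C is on the critical path; changing it to 6 makes that path 21 days.
New critical path: N→F→T = 8+9+6 = 23 ⇒ 23 days.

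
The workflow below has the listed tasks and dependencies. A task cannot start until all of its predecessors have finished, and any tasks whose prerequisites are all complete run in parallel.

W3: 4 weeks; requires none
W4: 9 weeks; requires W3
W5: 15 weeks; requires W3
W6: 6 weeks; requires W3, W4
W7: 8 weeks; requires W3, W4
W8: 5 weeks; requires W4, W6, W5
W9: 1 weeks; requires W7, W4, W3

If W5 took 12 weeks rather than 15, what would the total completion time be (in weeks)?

The binding path is W3→W5→W8 = 4+15+5 = 24; finish at 24 weeks.
Since W5 is critical, the -3 change carries straight to that chain (now 21 weeks).
New critical path: W3→W4→W6→W8 = 4+9+6+5 = 24 ⇒ 24 weeks.

24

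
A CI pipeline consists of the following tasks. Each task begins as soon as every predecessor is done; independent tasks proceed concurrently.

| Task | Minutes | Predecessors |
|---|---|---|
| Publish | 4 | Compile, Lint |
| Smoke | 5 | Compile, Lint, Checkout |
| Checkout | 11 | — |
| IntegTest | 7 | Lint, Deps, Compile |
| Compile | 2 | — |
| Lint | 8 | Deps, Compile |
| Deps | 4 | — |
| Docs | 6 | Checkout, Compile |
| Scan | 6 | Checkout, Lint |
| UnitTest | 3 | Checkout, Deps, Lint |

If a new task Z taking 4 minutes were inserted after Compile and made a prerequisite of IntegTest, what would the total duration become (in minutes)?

19

Originally the plan takes 19 minutes.
With Z inserted, IntegTest now waits for max(Lint, Deps, Compile, Z).
New critical path: Deps→Lint→IntegTest = 4+8+7 = 19 ⇒ 19 minutes.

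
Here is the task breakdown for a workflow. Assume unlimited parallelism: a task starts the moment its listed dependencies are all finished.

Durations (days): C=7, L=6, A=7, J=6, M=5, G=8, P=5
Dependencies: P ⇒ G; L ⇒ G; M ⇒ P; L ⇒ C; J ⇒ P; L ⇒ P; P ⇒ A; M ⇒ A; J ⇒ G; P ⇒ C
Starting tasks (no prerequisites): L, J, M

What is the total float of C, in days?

The longest chain is L→P→G = 6+5+8 = 19; overall finish 19 days.
Longest path through C: 18 days (earliest finish 18, latest finish 19).
So C can slip 19 − 18 = 1 day.

1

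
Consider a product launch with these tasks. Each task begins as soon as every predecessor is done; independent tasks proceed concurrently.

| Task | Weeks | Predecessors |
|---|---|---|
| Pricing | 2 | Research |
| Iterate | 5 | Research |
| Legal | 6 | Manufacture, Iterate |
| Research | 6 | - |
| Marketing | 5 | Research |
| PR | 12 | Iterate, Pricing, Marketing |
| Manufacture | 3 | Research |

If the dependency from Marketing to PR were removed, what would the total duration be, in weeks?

Original critical path: Research→Iterate→PR = 6+5+12 = 23 ⇒ 23 weeks.
Dropping Marketing→PR doesn't change PR's earliest start (11); another predecessor still binds.
After: Research→Iterate→PR = 6+5+12 = 23 → 23 weeks.

23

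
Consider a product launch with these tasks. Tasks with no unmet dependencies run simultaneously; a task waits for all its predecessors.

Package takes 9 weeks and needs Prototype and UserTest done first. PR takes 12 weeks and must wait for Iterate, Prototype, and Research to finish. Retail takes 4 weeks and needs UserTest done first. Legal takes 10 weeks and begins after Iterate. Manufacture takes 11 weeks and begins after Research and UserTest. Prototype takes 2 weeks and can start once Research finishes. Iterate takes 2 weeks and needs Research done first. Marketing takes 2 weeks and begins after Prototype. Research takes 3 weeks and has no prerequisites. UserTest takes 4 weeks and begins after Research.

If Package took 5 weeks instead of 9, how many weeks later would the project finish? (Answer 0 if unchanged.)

Critical path before the change: Research→UserTest→Manufacture = 3+4+11 = 18 giving 18 weeks.
The longest path through Package is only 16 weeks, so Package has float 2.
No other chain overtakes it, so the finish is 18 weeks.
Change in finish: 18 − 18 = +0 weeks.

0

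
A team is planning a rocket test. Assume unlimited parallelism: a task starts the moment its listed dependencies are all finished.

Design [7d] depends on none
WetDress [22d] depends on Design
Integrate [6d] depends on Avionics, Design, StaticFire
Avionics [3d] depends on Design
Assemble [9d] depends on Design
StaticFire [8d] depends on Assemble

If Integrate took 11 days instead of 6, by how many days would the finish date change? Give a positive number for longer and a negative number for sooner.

The binding path is Design→Assemble→StaticFire→Integrate = 7+9+8+6 = 30; finish at 30 days.
Integrate lies on that path, so at 11 days the path becomes 35 days.
No other chain overtakes it, so the finish is 35 days.
Change in finish: 35 − 30 = +5 days.

5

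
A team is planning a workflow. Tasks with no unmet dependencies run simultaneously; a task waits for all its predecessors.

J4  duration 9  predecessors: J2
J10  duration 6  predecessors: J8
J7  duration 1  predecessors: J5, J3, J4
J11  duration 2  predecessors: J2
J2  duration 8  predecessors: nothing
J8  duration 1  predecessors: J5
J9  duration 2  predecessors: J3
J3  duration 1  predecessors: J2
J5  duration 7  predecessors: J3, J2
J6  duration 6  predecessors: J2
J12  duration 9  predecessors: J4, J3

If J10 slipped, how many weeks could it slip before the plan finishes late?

3

Critical path: J2→J4→J12 = 8+9+9 = 26, so the finish is 26 weeks.
The longest chain containing J10 totals 23 weeks.
So J10 can slip 26 − 23 = 3 weeks.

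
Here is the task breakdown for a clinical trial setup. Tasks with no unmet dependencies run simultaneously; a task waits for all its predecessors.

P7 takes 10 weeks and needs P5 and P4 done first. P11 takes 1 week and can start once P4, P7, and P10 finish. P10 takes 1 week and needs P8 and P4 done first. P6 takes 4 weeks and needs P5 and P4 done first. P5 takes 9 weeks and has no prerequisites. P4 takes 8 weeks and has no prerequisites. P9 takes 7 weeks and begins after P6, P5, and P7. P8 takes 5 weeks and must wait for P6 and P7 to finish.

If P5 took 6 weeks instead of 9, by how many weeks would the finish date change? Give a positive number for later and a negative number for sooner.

-1

As given, the longest chain is P5→P7→P8→P10→P11 = 9+10+5+1+1 = 26, so the finish is 26 weeks.
P5 is on the critical path; changing it to 6 makes that path 23 weeks.
The binding chain switches to P4→P7→P8→P10→P11 = 8+10+5+1+1 = 25; finish 25 weeks.
Change in finish: 25 − 26 = -1 weeks.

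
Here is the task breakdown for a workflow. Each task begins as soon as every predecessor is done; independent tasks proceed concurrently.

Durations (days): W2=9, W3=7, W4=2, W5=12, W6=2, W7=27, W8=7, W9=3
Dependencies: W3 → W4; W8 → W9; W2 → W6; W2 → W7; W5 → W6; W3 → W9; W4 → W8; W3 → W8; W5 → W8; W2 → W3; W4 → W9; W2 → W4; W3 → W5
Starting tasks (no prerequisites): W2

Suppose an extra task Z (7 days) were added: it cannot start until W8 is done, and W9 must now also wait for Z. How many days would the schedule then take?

45

Originally the schedule takes 38 days.
With Z inserted, W9 now waits for max(W8, W3, W4, Z).
New critical path: W2→W3→W5→W8→Z→W9 = 9+7+12+7+7+3 = 45 ⇒ 45 days.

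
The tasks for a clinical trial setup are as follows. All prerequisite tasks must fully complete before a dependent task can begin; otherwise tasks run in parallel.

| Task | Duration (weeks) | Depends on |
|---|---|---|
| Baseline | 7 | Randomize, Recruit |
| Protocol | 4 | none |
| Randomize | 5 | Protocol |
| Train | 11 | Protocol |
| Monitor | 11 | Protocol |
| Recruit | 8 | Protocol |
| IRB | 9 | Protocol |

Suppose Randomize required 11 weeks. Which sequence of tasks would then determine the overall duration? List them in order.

As given, the longest chain is Protocol→Recruit→Baseline = 4+8+7 = 19, so the finish is 19 weeks.
Randomize is off the critical path — its longest chain is 16 weeks, giving 3 of slack.
The binding chain switches to Protocol→Randomize→Baseline = 4+11+7 = 22; finish 22 weeks.

Protocol, Randomize, Baseline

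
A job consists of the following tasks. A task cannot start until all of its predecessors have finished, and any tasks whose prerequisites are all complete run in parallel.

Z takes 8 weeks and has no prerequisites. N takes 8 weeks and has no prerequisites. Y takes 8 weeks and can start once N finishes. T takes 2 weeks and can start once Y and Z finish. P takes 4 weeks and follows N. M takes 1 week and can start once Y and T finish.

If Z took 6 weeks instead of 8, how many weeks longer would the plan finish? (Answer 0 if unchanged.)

Actual critical path: N→Y→T→M = 8+8+2+1 = 19 ⇒ 19 weeks.
Z is off the critical path — its longest chain is 11 weeks, giving 8 of slack.
That remains the longest chain; total 19 weeks.
Change in finish: 19 − 19 = +0 weeks.

0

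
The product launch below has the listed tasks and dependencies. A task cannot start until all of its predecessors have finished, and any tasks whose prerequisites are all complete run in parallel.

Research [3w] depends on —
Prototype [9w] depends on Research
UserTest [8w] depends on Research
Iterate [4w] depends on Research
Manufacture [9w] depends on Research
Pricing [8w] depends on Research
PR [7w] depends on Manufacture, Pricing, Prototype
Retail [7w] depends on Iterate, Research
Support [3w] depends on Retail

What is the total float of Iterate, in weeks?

Critical path: Research→Prototype→PR = 3+9+7 = 19, so the finish is 19 weeks.
Iterate finishes as early as 7 and must finish by 9.
Slack of Iterate = 5 − 3 = 2 weeks.

2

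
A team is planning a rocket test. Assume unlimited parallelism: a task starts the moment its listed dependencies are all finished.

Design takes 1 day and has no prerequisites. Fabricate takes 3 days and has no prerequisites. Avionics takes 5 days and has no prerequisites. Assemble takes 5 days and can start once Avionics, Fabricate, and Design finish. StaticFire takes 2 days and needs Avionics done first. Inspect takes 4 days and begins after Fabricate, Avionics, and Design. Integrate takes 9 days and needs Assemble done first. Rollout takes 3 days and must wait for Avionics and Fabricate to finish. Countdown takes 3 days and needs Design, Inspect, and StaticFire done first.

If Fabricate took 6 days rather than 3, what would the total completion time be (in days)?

Critical path before the change: Avionics→Assemble→Integrate = 5+5+9 = 19 giving 19 days.
Fabricate has 2 days of float (longest path through it is 17).
Now Fabricate→Assemble→Integrate = 6+5+9 = 20 is longest, so the finish becomes 20 days.

20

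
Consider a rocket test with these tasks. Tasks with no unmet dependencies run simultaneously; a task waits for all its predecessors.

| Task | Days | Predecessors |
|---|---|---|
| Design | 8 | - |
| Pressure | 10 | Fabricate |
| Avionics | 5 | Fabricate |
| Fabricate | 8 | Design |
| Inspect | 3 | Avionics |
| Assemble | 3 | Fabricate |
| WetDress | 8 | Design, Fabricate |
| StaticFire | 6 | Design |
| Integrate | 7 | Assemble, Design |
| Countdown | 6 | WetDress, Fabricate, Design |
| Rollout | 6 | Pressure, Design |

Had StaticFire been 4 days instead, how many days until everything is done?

32

As given, the longest chain is Design→Fabricate→Pressure→Rollout = 8+8+10+6 = 32, so the finish is 32 days.
StaticFire has 18 days of float (longest path through it is 14).
The critical path is still Design→Fabricate→Pressure→Rollout; finish is now 32 days.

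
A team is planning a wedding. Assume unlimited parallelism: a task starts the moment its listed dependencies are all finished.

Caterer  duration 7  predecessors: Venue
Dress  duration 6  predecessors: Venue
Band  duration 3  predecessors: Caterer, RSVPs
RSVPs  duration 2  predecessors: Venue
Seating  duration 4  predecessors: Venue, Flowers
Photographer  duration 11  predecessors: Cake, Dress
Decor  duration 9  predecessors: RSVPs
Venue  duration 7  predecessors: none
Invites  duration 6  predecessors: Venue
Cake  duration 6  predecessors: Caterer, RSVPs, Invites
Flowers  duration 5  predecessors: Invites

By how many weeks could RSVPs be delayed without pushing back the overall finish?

5

The longest chain is Venue→Caterer→Cake→Photographer = 7+7+6+11 = 31; overall finish 31 weeks.
The longest chain containing RSVPs totals 26 weeks.
Slack of RSVPs = 12 − 7 = 5 weeks.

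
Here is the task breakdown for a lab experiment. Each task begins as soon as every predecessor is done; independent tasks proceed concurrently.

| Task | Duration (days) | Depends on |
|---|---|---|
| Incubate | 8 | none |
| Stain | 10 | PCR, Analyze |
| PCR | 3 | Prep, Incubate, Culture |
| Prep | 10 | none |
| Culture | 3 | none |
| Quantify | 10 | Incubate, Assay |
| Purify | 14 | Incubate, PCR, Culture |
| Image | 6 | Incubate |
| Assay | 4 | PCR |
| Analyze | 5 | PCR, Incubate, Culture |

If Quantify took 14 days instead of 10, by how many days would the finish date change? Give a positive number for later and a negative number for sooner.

3

Actual critical path: Prep→PCR→Analyze→Stain = 10+3+5+10 = 28 ⇒ 28 days.
Quantify has 1 day of float (longest path through it is 27).
Now Prep→PCR→Assay→Quantify = 10+3+4+14 = 31 is longest, so the finish becomes 31 days.
Change in finish: 31 − 28 = +3 days.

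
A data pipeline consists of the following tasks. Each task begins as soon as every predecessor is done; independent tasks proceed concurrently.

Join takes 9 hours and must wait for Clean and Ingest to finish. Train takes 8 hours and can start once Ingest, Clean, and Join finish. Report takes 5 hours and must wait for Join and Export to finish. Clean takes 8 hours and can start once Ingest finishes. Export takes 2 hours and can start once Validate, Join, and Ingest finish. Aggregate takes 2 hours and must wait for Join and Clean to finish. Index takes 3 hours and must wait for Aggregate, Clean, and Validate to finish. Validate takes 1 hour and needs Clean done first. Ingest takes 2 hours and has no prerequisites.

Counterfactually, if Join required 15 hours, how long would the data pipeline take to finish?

The binding path is Ingest→Clean→Join→Train = 2+8+9+8 = 27; finish at 27 hours.
Since Join is critical, the +6 change carries straight to that chain (now 33 hours).
The critical path is still Ingest→Clean→Join→Train; finish is now 33 hours.

33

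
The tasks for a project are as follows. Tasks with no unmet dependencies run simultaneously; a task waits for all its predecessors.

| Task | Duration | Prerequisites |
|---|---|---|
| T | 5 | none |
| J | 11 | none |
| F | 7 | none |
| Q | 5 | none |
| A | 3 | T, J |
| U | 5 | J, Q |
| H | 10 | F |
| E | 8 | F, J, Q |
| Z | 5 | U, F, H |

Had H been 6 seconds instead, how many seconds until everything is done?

The binding path is F→H→Z = 7+10+5 = 22; finish at 22 seconds.
H is on the critical path; changing it to 6 makes that path 18 seconds.
Now J→U→Z = 11+5+5 = 21 is longest, so the finish becomes 21 seconds.

21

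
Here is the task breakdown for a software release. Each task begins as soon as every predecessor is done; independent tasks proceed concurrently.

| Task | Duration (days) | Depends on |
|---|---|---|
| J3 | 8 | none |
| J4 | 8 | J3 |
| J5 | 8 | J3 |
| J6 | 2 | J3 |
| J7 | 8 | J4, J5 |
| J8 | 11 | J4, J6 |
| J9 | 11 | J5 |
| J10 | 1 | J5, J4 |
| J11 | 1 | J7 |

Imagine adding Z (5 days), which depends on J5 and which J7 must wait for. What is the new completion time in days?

Originally the schedule takes 27 days.
With Z inserted, J7 now waits for max(J4, J5, Z).
New critical path: J3→J5→Z→J7→J11 = 8+8+5+8+1 = 30 ⇒ 30 days.

30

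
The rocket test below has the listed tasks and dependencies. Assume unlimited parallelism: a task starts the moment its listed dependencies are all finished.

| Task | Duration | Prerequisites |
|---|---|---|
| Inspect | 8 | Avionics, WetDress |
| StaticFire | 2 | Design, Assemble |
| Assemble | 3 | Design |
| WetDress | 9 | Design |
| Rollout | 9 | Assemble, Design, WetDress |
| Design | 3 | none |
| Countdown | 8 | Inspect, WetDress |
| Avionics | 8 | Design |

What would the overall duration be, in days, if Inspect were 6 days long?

26

The binding path is Design→WetDress→Inspect→Countdown = 3+9+8+8 = 28; finish at 28 days.
Since Inspect is critical, the -2 change carries straight to that chain (now 26 days).
The critical path is still Design→WetDress→Inspect→Countdown; finish is now 26 days.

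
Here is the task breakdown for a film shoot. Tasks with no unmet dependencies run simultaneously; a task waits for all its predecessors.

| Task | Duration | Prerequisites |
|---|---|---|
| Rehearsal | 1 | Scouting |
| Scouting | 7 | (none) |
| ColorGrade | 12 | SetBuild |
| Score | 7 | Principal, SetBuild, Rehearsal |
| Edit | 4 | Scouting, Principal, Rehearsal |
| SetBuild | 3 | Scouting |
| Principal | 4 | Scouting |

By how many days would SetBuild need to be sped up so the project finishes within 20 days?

2

Current finish: 22 days; target: 20.
SetBuild is on every critical path, so each day cut from SetBuild cuts the finish by one (this holds down to a finish of 20).
Need 22 − 20 = 2 days off SetBuild → SetBuild becomes 1 day, finish becomes 20.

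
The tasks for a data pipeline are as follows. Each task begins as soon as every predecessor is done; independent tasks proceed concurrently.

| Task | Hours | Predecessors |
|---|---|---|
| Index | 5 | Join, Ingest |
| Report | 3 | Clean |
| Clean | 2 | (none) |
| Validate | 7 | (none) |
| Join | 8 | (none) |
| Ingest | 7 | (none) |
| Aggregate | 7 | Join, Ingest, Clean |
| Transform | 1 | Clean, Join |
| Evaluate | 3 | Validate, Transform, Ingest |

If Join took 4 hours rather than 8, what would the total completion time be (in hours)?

14

As given, the longest chain is Join→Aggregate = 8+7 = 15, so the finish is 15 hours.
Since Join is critical, the -4 change carries straight to that chain (now 11 hours).
The binding chain switches to Ingest→Aggregate = 7+7 = 14; finish 14 hours.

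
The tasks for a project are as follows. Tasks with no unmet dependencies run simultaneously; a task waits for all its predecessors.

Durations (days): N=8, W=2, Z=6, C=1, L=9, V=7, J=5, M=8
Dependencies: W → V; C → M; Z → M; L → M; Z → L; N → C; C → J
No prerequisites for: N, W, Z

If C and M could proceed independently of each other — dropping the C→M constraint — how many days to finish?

23

Original critical path: Z→L→M = 6+9+8 = 23 ⇒ 23 days.
Dropping C→M doesn't change M's earliest start (15); another predecessor still binds.
New critical path: Z→L→M = 6+9+8 = 23 ⇒ 23 days.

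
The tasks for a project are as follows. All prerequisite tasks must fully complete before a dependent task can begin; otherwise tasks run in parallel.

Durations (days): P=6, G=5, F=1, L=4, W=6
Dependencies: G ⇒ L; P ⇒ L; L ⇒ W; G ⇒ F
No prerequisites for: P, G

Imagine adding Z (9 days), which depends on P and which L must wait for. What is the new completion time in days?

Originally the plan takes 16 days.
With Z inserted, L now waits for max(G, P, Z).
New critical path: P→Z→L→W = 6+9+4+6 = 25 ⇒ 25 days.

25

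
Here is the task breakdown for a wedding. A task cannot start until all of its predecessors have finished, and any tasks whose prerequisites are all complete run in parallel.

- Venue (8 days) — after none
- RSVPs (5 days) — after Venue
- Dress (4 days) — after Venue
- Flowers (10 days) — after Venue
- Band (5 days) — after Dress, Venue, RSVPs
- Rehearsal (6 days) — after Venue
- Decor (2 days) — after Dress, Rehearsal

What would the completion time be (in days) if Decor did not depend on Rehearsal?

18

With the dependency in place, Venue→RSVPs→Band = 8+5+5 = 18 sets the finish at 18 days.
Without Rehearsal→Decor, Decor's earliest start moves from 14 to 12.
After: Venue→RSVPs→Band = 8+5+5 = 18 → 18 days.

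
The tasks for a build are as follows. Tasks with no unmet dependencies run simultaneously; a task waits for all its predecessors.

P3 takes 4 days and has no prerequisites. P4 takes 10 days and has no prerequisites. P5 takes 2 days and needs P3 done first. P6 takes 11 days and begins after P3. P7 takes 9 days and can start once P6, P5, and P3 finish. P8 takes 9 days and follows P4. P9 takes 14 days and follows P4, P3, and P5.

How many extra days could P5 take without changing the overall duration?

4

The longest chain is P3→P6→P7 = 4+11+9 = 24; overall finish 24 days.
P5 finishes as early as 6 and must finish by 10.
So P5 can slip 10 − 6 = 4 days.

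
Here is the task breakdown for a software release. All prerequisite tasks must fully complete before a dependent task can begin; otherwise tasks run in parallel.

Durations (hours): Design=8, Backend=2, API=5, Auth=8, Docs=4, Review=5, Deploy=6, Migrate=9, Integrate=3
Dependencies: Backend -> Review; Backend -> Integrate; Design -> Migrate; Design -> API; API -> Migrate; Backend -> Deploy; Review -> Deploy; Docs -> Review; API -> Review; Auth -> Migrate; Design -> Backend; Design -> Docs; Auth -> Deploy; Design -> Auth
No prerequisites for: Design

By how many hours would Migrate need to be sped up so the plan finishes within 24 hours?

Current finish: 25 hours; target: 24.
Migrate is on every critical path, so each hour cut from Migrate cuts the finish by one (this holds down to a finish of 24).
Need 25 − 24 = 1 hour off Migrate → Migrate becomes 8 hours, finish becomes 24.

1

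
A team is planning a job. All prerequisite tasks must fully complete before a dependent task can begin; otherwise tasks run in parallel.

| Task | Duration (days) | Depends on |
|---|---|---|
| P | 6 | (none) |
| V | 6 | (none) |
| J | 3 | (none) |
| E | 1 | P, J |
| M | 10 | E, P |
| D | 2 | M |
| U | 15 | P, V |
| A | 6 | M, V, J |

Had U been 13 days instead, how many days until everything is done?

The binding path is P→E→M→A = 6+1+10+6 = 23; finish at 23 days.
U is off the critical path — its longest chain is 21 days, giving 2 of slack.
That remains the longest chain; total 23 days.

23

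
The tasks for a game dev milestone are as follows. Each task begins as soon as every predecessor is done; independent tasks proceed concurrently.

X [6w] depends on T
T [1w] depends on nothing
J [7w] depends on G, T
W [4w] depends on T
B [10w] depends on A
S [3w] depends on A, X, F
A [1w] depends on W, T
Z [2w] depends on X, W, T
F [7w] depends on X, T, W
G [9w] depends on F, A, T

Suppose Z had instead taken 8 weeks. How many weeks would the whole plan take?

The binding path is T→X→F→G→J = 1+6+7+9+7 = 30; finish at 30 weeks.
Z is off the critical path — its longest chain is 9 weeks, giving 21 of slack.
That remains the longest chain; total 30 weeks.

30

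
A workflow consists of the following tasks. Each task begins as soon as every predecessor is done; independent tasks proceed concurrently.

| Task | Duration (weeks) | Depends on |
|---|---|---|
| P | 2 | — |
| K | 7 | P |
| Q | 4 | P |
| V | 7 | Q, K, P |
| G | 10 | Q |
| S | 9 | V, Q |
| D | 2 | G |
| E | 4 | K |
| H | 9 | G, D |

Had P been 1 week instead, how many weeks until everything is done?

26

The binding path is P→Q→G→D→H = 2+4+10+2+9 = 27; finish at 27 weeks.
P is on the critical path; changing it to 1 makes that path 26 weeks.
That remains the longest chain; total 26 weeks.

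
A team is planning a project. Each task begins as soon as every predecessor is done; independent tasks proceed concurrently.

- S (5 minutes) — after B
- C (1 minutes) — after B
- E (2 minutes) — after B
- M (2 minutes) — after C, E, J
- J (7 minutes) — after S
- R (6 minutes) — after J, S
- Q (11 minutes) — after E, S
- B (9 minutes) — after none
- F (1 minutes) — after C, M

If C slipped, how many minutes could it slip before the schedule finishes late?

Critical path: B→S→J→R = 9+5+7+6 = 27, so the finish is 27 minutes.
The longest chain containing C totals 13 minutes.
Slack of C = 23 − 9 = 14 minutes.

14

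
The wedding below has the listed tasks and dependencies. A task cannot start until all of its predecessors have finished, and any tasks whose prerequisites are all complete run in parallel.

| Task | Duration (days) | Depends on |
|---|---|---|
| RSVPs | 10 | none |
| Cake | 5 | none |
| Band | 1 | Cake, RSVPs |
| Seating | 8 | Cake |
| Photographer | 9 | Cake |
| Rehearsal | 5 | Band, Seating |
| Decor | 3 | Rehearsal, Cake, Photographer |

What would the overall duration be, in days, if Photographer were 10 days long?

The binding path is Cake→Seating→Rehearsal→Decor = 5+8+5+3 = 21; finish at 21 days.
Photographer is off the critical path — its longest chain is 17 days, giving 4 of slack.
No other chain overtakes it, so the finish is 21 days.

21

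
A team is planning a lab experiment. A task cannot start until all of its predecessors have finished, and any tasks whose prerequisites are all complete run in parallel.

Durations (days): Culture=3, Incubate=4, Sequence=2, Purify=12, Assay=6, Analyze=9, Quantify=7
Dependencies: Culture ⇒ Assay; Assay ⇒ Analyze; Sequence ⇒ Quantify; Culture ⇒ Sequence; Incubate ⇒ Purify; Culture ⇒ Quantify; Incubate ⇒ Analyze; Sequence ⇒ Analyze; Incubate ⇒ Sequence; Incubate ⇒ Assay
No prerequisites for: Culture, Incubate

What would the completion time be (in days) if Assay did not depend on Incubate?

Before: longest chain Incubate→Assay→Analyze = 4+6+9 = 19, finish 19.
Without Incubate→Assay, Assay's earliest start moves from 4 to 3.
After: Culture→Assay→Analyze = 3+6+9 = 18 → 18 days.

18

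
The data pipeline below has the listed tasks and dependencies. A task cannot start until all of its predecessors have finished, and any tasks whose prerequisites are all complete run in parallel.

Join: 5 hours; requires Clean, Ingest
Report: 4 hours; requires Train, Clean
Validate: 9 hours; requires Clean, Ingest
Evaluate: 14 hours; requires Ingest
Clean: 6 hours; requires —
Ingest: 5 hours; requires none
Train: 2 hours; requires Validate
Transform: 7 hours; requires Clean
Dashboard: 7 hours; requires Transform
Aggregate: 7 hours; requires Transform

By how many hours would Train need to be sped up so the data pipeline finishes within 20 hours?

Current finish: 21 hours; target: 20.
Train is on every critical path, so each hour cut from Train cuts the finish by one (this holds down to a finish of 20).
Need 21 − 20 = 1 hour off Train → Train becomes 1 hour, finish becomes 20.

1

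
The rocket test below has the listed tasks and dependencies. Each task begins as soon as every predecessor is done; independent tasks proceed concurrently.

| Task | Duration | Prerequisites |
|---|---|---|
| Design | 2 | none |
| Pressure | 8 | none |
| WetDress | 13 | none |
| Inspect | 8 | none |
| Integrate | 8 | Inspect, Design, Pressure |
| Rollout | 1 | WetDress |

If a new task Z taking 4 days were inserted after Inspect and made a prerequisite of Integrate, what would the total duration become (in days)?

20

Originally the schedule takes 16 days.
With Z inserted, Integrate now waits for max(Inspect, Design, Pressure, Z).
New critical path: Inspect→Z→Integrate = 8+4+8 = 20 ⇒ 20 days.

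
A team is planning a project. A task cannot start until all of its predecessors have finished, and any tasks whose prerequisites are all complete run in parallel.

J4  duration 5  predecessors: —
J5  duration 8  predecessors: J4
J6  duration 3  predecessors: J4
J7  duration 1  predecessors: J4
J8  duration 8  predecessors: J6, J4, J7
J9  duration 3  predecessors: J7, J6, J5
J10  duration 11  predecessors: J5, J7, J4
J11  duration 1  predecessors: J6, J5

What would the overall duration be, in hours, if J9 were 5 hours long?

24

Actual critical path: J4→J5→J10 = 5+8+11 = 24 ⇒ 24 hours.
J9 has 8 hours of float (longest path through it is 16).
That remains the longest chain; total 24 hours.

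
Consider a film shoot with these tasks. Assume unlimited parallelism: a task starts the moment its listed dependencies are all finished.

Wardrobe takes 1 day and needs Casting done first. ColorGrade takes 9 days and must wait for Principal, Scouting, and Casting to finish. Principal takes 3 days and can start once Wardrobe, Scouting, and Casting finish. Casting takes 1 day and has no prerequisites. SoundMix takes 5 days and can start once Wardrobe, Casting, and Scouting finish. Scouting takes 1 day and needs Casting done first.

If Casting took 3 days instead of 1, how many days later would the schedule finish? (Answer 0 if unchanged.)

2

Actual critical path: Casting→Scouting→Principal→ColorGrade = 1+1+3+9 = 14 ⇒ 14 days.
Since Casting is critical, the +2 change carries straight to that chain (now 16 days).
That remains the longest chain; total 16 days.
Change in finish: 16 − 14 = +2 days.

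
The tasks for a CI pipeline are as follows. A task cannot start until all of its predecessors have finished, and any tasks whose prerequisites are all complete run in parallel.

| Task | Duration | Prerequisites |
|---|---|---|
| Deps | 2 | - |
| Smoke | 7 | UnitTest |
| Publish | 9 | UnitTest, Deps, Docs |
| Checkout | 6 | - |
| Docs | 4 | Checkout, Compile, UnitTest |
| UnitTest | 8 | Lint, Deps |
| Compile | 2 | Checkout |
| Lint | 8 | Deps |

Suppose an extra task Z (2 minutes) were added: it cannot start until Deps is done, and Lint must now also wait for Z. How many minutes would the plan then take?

33

Originally the plan takes 31 minutes.
With Z inserted, Lint now waits for max(Deps, Z).
New critical path: Deps→Z→Lint→UnitTest→Docs→Publish = 2+2+8+8+4+9 = 33 ⇒ 33 minutes.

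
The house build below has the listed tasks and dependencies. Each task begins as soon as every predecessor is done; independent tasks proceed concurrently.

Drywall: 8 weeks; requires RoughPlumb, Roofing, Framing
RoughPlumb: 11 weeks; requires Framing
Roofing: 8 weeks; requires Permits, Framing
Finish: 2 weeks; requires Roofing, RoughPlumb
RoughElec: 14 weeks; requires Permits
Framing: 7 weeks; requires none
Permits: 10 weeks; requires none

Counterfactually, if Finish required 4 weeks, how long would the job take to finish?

The binding path is Permits→Roofing→Drywall = 10+8+8 = 26; finish at 26 weeks.
Finish is off the critical path — its longest chain is 20 weeks, giving 6 of slack.
The critical path is still Permits→Roofing→Drywall; finish is now 26 weeks.

26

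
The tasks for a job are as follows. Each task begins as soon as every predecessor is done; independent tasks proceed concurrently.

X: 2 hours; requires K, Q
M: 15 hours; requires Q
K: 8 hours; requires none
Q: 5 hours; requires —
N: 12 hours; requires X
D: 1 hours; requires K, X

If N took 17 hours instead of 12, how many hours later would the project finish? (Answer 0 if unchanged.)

The binding path is K→X→N = 8+2+12 = 22; finish at 22 hours.
N lies on that path, so at 17 hours the path becomes 27 hours.
That remains the longest chain; total 27 hours.
Change in finish: 27 − 22 = +5 hours.

5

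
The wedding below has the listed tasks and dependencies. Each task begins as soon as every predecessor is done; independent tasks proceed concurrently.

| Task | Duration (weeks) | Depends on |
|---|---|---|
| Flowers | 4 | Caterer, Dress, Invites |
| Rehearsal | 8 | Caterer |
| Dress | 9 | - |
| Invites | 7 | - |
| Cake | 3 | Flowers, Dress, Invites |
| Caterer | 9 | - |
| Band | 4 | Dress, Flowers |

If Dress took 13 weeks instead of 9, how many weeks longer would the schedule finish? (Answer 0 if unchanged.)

4

As given, the longest chain is Dress→Flowers→Band = 9+4+4 = 17, so the finish is 17 weeks.
Since Dress is critical, the +4 change carries straight to that chain (now 21 weeks).
No other chain overtakes it, so the finish is 21 weeks.
Change in finish: 21 − 17 = +4 weeks.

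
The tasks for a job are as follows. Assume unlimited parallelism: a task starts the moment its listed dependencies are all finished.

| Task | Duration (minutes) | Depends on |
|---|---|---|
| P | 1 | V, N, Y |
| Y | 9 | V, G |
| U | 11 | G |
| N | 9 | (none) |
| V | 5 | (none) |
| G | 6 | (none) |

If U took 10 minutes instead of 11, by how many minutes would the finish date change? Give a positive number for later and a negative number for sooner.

-1

Critical path before the change: G→U = 6+11 = 17 giving 17 minutes.
U is on the critical path; changing it to 10 makes that path 16 minutes.
The binding chain switches to G→Y→P = 6+9+1 = 16; finish 16 minutes.
Change in finish: 16 − 17 = -1 minutes.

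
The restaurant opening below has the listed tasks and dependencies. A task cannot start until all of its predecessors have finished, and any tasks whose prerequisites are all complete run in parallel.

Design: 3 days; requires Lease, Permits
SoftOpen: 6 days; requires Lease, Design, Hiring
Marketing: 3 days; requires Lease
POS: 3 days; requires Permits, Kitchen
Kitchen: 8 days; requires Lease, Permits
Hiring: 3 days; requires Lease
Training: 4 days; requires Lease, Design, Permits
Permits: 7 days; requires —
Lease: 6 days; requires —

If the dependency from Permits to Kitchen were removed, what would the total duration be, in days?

Original critical path: Permits→Kitchen→POS = 7+8+3 = 18 ⇒ 18 days.
Without Permits→Kitchen, Kitchen's earliest start moves from 7 to 6.
New critical path: Lease→Kitchen→POS = 6+8+3 = 17 ⇒ 17 days.

17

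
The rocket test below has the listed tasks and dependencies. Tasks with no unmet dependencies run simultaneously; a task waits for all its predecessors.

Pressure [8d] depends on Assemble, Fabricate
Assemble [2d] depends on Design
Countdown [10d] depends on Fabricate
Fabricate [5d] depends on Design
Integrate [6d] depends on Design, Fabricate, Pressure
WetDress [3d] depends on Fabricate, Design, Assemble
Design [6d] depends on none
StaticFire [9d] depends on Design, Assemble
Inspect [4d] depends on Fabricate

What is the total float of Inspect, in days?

Critical path: Design→Fabricate→Pressure→Integrate = 6+5+8+6 = 25, so the finish is 25 days.
Inspect finishes as early as 15 and must finish by 25.
So Inspect can slip 25 − 15 = 10 days.

10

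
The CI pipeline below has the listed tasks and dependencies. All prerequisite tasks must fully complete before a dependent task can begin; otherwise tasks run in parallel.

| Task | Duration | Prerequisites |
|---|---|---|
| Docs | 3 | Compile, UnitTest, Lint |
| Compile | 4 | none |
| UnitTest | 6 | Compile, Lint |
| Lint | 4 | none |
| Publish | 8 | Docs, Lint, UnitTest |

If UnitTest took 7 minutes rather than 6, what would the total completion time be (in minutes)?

22

Baseline: Compile→UnitTest→Docs→Publish = 4+6+3+8 = 21 → 21 minutes.
UnitTest is on the critical path; changing it to 7 makes that path 22 minutes.
No other chain overtakes it, so the finish is 22 minutes.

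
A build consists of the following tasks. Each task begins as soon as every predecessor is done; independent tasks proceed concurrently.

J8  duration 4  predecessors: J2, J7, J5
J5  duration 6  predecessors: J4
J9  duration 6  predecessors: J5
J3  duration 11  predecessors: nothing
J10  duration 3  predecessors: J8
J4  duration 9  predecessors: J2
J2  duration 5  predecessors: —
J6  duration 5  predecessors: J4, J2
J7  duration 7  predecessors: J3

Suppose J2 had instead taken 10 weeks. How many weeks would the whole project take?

As given, the longest chain is J2→J4→J5→J8→J10 = 5+9+6+4+3 = 27, so the finish is 27 weeks.
J2 lies on that path, so at 10 weeks the path becomes 32 weeks.
No other chain overtakes it, so the finish is 32 weeks.

32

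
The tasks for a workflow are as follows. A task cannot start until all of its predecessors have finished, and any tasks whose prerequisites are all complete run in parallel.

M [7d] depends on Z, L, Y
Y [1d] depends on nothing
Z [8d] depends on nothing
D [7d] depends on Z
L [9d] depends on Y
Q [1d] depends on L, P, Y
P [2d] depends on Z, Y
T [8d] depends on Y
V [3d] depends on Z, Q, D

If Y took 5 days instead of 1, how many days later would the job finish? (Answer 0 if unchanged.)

Actual critical path: Z→D→V = 8+7+3 = 18 ⇒ 18 days.
The longest path through Y is only 17 days, so Y has float 1.
New critical path: Y→L→M = 5+9+7 = 21 ⇒ 21 days.
Change in finish: 21 − 18 = +3 days.

3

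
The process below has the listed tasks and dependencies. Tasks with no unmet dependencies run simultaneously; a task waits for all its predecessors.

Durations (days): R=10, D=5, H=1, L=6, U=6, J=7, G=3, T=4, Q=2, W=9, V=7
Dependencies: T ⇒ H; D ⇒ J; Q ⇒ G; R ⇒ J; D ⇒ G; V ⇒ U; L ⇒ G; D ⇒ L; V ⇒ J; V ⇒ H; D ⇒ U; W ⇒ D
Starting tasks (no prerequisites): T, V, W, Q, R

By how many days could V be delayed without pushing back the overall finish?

Critical path: W→D→L→G = 9+5+6+3 = 23, so the finish is 23 days.
Longest path through V: 14 days (earliest finish 7, latest finish 16).
So V can slip 16 − 7 = 9 days.

9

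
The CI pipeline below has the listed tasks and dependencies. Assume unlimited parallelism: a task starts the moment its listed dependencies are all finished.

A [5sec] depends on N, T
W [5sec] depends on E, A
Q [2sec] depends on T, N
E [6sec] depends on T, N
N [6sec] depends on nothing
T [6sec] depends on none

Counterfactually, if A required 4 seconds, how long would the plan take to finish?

The binding path is T→E→W = 6+6+5 = 17; finish at 17 seconds.
The longest path through A is only 16 seconds, so A has float 1.
That remains the longest chain; total 17 seconds.

17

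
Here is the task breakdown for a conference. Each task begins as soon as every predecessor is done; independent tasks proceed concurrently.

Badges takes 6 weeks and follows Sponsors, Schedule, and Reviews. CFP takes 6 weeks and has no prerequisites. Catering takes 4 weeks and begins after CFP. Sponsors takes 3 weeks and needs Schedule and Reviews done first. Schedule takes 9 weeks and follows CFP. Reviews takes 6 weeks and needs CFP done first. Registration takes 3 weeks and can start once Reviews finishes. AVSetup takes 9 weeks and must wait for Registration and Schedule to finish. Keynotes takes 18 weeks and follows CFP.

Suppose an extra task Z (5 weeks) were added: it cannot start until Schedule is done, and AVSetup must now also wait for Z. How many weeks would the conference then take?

Originally the conference takes 24 weeks.
With Z inserted, AVSetup now waits for max(Registration, Schedule, Z).
New critical path: CFP→Schedule→Z→AVSetup = 6+9+5+9 = 29 ⇒ 29 weeks.

29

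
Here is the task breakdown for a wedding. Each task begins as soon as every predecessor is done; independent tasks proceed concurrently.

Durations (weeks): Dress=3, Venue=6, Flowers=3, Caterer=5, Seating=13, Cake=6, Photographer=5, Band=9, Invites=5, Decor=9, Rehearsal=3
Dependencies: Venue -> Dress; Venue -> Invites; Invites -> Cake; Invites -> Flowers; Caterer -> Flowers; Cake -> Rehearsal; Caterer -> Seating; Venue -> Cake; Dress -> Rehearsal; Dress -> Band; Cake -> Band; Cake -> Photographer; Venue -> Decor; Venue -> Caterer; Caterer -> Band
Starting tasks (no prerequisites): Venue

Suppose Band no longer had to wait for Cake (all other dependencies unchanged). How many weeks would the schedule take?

24

Original critical path: Venue→Invites→Cake→Band = 6+5+6+9 = 26 ⇒ 26 weeks.
Without Cake→Band, Band's earliest start moves from 17 to 11.
The longest chain is now Venue→Caterer→Seating = 6+5+13 = 24, so the schedule takes 24 weeks.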